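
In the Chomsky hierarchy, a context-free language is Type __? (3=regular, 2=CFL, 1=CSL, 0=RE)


Chomsky hierarchy levels:
  Type 3: Regular (DFA/NFA/regex)
  Type 2: Context-free (PDA)
  Type 1: Context-sensitive
  Type 0: Recursively enumerable (TM)
'context-free' corresponds to Type 2

2


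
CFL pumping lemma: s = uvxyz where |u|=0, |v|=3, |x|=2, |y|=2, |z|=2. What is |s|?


|s| = |u| + |v| + |x| + |y| + |z|
= 0 + 3 + 2 + 2 + 2
= 3 + 2 + 4
= 5 + 4
= 9

9


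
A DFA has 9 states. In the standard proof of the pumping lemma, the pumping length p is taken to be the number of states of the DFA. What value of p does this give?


Pumping lemma for regular languages (standard proof):
Take p = |Q|, the number of DFA states.
Any string of length >= |Q| passes through |Q|+1 states while reading its first |Q| symbols,
so by pigeonhole some state repeats, giving the loop that can be pumped.
Here |Q| = 9
Therefore the proof uses p = 9

9


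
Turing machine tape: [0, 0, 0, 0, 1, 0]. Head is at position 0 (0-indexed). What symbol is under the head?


Tape: [0, 0, 0, 0, 1, 0]
Positions: 0 1 2 3 4 5
Values:    0 0 0 0 1 0
Head at position 0
tape[0] = 0

0


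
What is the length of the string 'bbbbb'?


String: 'bbbbb'
Counting characters:
  'b' appears 5 time(s)
Total length = 0 + 5 = 5

5


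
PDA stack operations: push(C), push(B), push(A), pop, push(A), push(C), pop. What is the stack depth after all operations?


Tracing stack operations:
  push(C) -> stack = [C], depth=1
  push(B) -> stack = [C,B], depth=2
  push(A) -> stack = [C,B,A], depth=3
  pop -> removed A, stack = [C,B], depth=2
  push(A) -> stack = [C,B,A], depth=3
  push(C) -> stack = [C,B,A,C], depth=4
  pop -> removed C, stack = [C,B,A], depth=3
Final depth = 3

3


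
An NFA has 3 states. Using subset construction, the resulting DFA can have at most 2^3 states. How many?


NFA has 3 states
Subset construction: each DFA state = subset of NFA states
Maximum subsets = 2^3
2^3 = 8

8


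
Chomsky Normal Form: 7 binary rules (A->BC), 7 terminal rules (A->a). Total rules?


CNF allows two rule forms:
  A -> BC (binary): 7 rules
  A -> a (terminal): 7 rules
Total = 7 + 7 = 14

14


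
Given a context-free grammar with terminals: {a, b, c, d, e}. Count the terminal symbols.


Terminal symbols: a, b, c, d, e
Counting each: a (#1), b (#2), c (#3), d (#4), e (#5)
Total = 5

5


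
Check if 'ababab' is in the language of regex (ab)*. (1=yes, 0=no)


Pattern: (ab)*
String: 'ababab'
Pattern requires: zero or more repetitions of 'ab'
Pairs: ['ab', 'ab', 'ab']
All pairs are 'ab'? Yes
Result: 1

1


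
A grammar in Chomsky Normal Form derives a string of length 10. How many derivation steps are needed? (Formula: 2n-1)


Chomsky Normal Form derivation:
String length n = 10
Each step either:
  - Splits a nonterminal into two (n-1 such steps)
  - Converts a nonterminal to terminal (n such steps)
Total = (n-1) + n = 2n - 1
= 2(10) - 1
= 20 - 1
= 19

19


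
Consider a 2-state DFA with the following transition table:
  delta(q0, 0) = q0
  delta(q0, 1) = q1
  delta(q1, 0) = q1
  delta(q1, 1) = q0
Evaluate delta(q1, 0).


Looking up transition function:
delta(q1, 0) in the table
Row: q1, Column: 0
Result: q1

q1


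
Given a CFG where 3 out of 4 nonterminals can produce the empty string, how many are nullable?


Nonterminals: {S, A, B, C}
A nonterminal is nullable if it can derive epsilon
Counting nullable nonterminals: 3
Total nullable = 3

3


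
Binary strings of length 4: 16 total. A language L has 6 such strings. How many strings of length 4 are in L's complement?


Alphabet: {0,1}
String length: 4
Total strings of length 4 = 2^4 = 16
Strings in L = 6
Complement = total - |L|
= 16 - 6
= 10

10


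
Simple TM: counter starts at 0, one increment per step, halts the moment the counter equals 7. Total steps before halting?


Counter starts at 0. Counting sequence:
  Step 1: counter = 1
  Step 2: counter = 2
  Step 3: counter = 3
  Step 4: counter = 4
  Step 5: counter = 5
  Step 6: counter = 6
  Step 7: counter = 7
Counter reached 7 -> halt
Total steps = 7

7


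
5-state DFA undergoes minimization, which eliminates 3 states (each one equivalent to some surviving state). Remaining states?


Original DFA: 5 states
Redundant states removed: 3
Minimized states = original - removed
= 5 - 3
= 2

2


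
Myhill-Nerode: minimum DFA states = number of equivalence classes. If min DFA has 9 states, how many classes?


Myhill-Nerode theorem:
Number of equivalence classes = number of states in minimal DFA
Minimal DFA states = 9
Therefore equivalence classes = 9

9


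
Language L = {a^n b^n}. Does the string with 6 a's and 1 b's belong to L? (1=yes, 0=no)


Language requires equal numbers of a's and b's
PDA pushes for each 'a', pops for each 'b'
Number of a's = 6
Number of b's = 1
6 != 1 -> Reject

0


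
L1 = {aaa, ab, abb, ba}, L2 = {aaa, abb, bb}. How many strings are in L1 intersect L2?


L1 = {aaa, ab, abb, ba}
L2 = {aaa, abb, bb}
Checking each string in L1 against L2:
  'aaa': in L2? Yes
  'ab': in L2? No
  'abb': in L2? Yes
  'ba': in L2? No
Intersection = {aaa, abb}
|L1 ∩ L2| = 2

2


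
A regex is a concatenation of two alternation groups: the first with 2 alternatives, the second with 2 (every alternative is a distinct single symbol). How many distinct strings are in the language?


First group: 2 alternatives
Second group: 2 alternatives
Concatenation: each choice from group 1 pairs with each from group 2
Total = 2 x 2 = 4

4


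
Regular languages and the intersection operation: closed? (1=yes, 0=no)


Regular languages are closed under all standard operations:
- Union: Yes (product construction)
- Intersection: Yes (product construction)
- Complement: Yes (swap accept/reject)
- Concatenation: Yes (NFA construction)
Operation: intersection -> Closed

1


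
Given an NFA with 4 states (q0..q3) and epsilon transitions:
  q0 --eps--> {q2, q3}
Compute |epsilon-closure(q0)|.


Starting from q0
Initialize closure = {q0}
Follow epsilon from q0 -> add q2
Follow epsilon from q0 -> add q3
Final closure: {q0, q2, q3}
Size = 3

3


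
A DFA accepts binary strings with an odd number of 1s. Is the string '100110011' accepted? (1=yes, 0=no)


DFA has 2 states: q_even (start, accept=no) and q_odd
Processing string '100110011' character by character:
  Position 0: read '1', 1-count=1 -> q_odd
  Position 1: read '0', 1-count=1 -> q_odd (no change)
  Position 2: read '0', 1-count=1 -> q_odd (no change)
  Position 3: read '1', 1-count=2 -> q_even
  Position 4: read '1', 1-count=3 -> q_odd
  Position 5: read '0', 1-count=3 -> q_odd (no change)
  Position 6: read '0', 1-count=3 -> q_odd (no change)
  Position 7: read '1', 1-count=4 -> q_even
  Position 8: read '1', 1-count=5 -> q_odd
Final state: q_odd, total 1s = 5 (odd); the DFA requires an odd count -> accept

1


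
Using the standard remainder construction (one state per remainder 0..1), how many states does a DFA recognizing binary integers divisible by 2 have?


Divisibility by 2 is tracked via the remainder mod 2: 0, 1, ..., 1
The construction assigns one state to each remainder
Number of remainders = 2

2


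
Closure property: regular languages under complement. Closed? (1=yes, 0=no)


Regular languages are closed under:
- Union (DFA product construction)
- Intersection (DFA product construction)
- Complement (swap accept/reject states)
- Concatenation (NFA construction)
- Kleene star (NFA construction)
complement is in this list
Therefore: closed

1


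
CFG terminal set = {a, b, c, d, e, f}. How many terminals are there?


Terminal symbols: a, b, c, d, e, f
Counting each: a (#1), b (#2), c (#3), d (#4), e (#5), f (#6)
Total = 6

6


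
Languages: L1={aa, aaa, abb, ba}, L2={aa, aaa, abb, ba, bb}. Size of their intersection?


L1 = {aa, aaa, abb, ba}
L2 = {aa, aaa, abb, ba, bb}
Checking each string in L1 against L2:
  'aa': in L2? Yes
  'aaa': in L2? Yes
  'abb': in L2? Yes
  'ba': in L2? Yes
Intersection = {aa, aaa, abb, ba}
|L1 ∩ L2| = 4

4


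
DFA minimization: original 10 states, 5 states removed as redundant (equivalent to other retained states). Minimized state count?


Original DFA: 10 states
Redundant states removed: 5
Minimized states = original - removed
= 10 - 5
= 5

5


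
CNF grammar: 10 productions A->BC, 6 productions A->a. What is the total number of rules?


CNF allows two rule forms:
  A -> BC (binary): 10 rules
  A -> a (terminal): 6 rules
Total = 10 + 6 = 16

16


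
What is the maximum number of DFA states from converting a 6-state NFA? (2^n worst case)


NFA has 6 states
Subset construction: each DFA state = subset of NFA states
Maximum subsets = 2^6
2^6 = 64

64


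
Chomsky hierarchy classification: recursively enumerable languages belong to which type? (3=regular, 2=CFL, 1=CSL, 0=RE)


Chomsky hierarchy levels:
  Type 3: Regular (DFA/NFA/regex)
  Type 2: Context-free (PDA)
  Type 1: Context-sensitive
  Type 0: Recursively enumerable (TM)
'recursively enumerable' corresponds to Type 0

0


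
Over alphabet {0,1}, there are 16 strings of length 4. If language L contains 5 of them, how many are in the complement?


Alphabet: {0,1}
String length: 4
Total strings of length 4 = 2^4 = 16
Strings in L = 5
Complement = total - |L|
= 16 - 5
= 11

11


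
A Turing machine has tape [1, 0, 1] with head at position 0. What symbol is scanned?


Tape: [1, 0, 1]
Positions: 0 1 2
Values:    1 0 1
Head at position 0
tape[0] = 1

1


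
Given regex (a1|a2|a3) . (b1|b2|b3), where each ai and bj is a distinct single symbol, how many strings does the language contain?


First group: 3 alternatives
Second group: 3 alternatives
Concatenation: each choice from group 1 pairs with each from group 2
Total = 3 x 3 = 9

9


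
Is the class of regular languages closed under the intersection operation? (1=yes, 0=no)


Regular languages are closed under:
- Union (DFA product construction)
- Intersection (DFA product construction)
- Complement (swap accept/reject states)
- Concatenation (NFA construction)
- Kleene star (NFA construction)
intersection is in this list
Therefore: closed

1


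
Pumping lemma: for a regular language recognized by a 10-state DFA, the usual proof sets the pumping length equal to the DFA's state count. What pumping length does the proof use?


Pumping lemma for regular languages (standard proof):
Take p = |Q|, the number of DFA states.
Any string of length >= |Q| passes through |Q|+1 states while reading its first |Q| symbols,
so by pigeonhole some state repeats, giving the loop that can be pumped.
Here |Q| = 10
Therefore the proof uses p = 10

10


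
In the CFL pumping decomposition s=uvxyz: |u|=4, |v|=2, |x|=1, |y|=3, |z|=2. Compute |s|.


|s| = |u| + |v| + |x| + |y| + |z|
= 4 + 2 + 1 + 3 + 2
= 6 + 1 + 5
= 7 + 5
= 12

12


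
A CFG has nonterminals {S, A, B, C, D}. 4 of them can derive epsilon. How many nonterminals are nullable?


Nonterminals: {S, A, B, C, D}
A nonterminal is nullable if it can derive epsilon
Counting nullable nonterminals: 4
Total nullable = 4

4


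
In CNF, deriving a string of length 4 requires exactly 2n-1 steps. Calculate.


Chomsky Normal Form derivation:
String length n = 4
Each step either:
  - Splits a nonterminal into two (n-1 such steps)
  - Converts a nonterminal to terminal (n such steps)
Total = (n-1) + n = 2n - 1
= 2(4) - 1
= 8 - 1
= 7

7


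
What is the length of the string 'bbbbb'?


String: 'bbbbb'
Counting characters:
  'b' appears 5 time(s)
Total length = 0 + 5 = 5

5


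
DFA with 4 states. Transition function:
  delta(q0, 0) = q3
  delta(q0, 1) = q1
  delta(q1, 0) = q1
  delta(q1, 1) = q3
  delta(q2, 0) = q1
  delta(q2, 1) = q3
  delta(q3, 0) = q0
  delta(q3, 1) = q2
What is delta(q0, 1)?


Looking up transition function:
delta(q0, 1) in the table
Row: q0, Column: 1
Result: q1

q1


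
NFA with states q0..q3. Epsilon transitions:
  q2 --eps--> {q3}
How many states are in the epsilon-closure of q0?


Starting from q0
Initialize closure = {q0}
q0 has no outgoing epsilon transitions -> nothing to add
Final closure: {q0}
Size = 1

1


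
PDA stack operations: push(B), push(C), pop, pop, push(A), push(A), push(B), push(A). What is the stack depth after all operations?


Tracing stack operations:
  push(B) -> stack = [B], depth=1
  push(C) -> stack = [B,C], depth=2
  pop -> removed C, stack = [B], depth=1
  pop -> removed B, stack = [], depth=0
  push(A) -> stack = [A], depth=1
  push(A) -> stack = [A,A], depth=2
  push(B) -> stack = [A,A,B], depth=3
  push(A) -> stack = [A,A,B,A], depth=4
Final depth = 4

4


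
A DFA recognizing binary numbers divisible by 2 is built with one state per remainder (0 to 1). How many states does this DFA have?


Divisibility by 2 is tracked via the remainder mod 2: 0, 1, ..., 1
The construction assigns one state to each remainder
Number of remainders = 2

2


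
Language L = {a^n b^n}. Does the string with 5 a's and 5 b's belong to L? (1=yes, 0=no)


Language requires equal numbers of a's and b's
PDA pushes for each 'a', pops for each 'b'
Number of a's = 5
Number of b's = 5
5 == 5 -> Accept

1


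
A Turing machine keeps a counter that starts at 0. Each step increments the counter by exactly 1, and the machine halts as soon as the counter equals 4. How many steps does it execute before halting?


Counter starts at 0. Counting sequence:
  Step 1: counter = 1
  Step 2: counter = 2
  Step 3: counter = 3
  Step 4: counter = 4
Counter reached 4 -> halt
Total steps = 4

4


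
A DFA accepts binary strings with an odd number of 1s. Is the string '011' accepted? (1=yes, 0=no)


DFA has 2 states: q_even (start, accept=no) and q_odd
Processing string '011' character by character:
  Position 0: read '0', 1-count=0 -> q_even (no change)
  Position 1: read '1', 1-count=1 -> q_odd
  Position 2: read '1', 1-count=2 -> q_even
Final state: q_even, total 1s = 2 (even); the DFA requires an odd count -> reject

0


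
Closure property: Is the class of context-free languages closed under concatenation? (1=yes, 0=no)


CFL closure properties:
  Closed under: union, concatenation, Kleene star
  NOT closed under: intersection, complement
Operation 'concatenation' is in closed list -> Yes (closed)

1


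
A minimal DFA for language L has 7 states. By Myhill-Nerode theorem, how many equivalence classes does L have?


Myhill-Nerode theorem:
Number of equivalence classes = number of states in minimal DFA
Minimal DFA states = 7
Therefore equivalence classes = 7

7


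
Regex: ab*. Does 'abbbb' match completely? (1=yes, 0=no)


Pattern: ab*
String: 'abbbb'
Pattern requires: exactly one 'a' followed by zero or more 'b's
First char is 'a' -> OK
Rest 'bbbb': all b's? Yes
Result: 1

1


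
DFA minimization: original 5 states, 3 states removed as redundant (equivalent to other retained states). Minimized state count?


Original DFA: 5 states
Redundant states removed: 3
Minimized states = original - removed
= 5 - 3
= 2

2


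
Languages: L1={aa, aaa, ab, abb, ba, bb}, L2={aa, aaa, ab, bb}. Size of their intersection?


L1 = {aa, aaa, ab, abb, ba, bb}
L2 = {aa, aaa, ab, bb}
Checking each string in L1 against L2:
  'aa': in L2? Yes
  'aaa': in L2? Yes
  'ab': in L2? Yes
  'abb': in L2? No
  'ba': in L2? No
  'bb': in L2? Yes
Intersection = {aa, aaa, ab, bb}
|L1 ∩ L2| = 4

4


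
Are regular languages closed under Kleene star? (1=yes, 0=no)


Regular languages are closed under:
- Union (DFA product construction)
- Intersection (DFA product construction)
- Complement (swap accept/reject states)
- Concatenation (NFA construction)
- Kleene star (NFA construction)
Kleene star is in this list
Therefore: closed

1


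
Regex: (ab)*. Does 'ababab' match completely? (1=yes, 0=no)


Pattern: (ab)*
String: 'ababab'
Pattern requires: zero or more repetitions of 'ab'
Pairs: ['ab', 'ab', 'ab']
All pairs are 'ab'? Yes
Result: 1

1


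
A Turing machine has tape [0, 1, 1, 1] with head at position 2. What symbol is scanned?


Tape: [0, 1, 1, 1]
Positions: 0 1 2 3
Values:    0 1 1 1
Head at position 2
tape[2] = 1

1


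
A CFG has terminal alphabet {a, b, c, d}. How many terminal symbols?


Terminal symbols: a, b, c, d
Counting each: a (#1), b (#2), c (#3), d (#4)
Total = 4

4


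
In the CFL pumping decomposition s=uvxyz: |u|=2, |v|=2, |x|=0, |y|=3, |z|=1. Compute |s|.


|s| = |u| + |v| + |x| + |y| + |z|
= 2 + 2 + 0 + 3 + 1
= 4 + 0 + 4
= 4 + 4
= 8

8


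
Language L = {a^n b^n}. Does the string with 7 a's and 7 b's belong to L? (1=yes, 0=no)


Language requires equal numbers of a's and b's
PDA pushes for each 'a', pops for each 'b'
Number of a's = 7
Number of b's = 7
7 == 7 -> Accept

1


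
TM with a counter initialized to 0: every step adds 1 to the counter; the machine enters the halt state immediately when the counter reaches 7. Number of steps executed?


Counter starts at 0. Counting sequence:
  Step 1: counter = 1
  Step 2: counter = 2
  Step 3: counter = 3
  Step 4: counter = 4
  Step 5: counter = 5
  Step 6: counter = 6
  Step 7: counter = 7
Counter reached 7 -> halt
Total steps = 7

7


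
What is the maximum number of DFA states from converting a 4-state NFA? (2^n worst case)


NFA has 4 states
Subset construction: each DFA state = subset of NFA states
Maximum subsets = 2^4
2^4 = 16

16


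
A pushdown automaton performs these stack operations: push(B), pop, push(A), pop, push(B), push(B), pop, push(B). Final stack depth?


Tracing stack operations:
  push(B) -> stack = [B], depth=1
  pop -> removed B, stack = [], depth=0
  push(A) -> stack = [A], depth=1
  pop -> removed A, stack = [], depth=0
  push(B) -> stack = [B], depth=1
  push(B) -> stack = [B,B], depth=2
  pop -> removed B, stack = [B], depth=1
  push(B) -> stack = [B,B], depth=2
Final depth = 2

2


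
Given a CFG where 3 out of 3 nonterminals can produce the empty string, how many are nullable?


Nonterminals: {S, A, B}
A nonterminal is nullable if it can derive epsilon
Counting nullable nonterminals: 3
Total nullable = 3

3


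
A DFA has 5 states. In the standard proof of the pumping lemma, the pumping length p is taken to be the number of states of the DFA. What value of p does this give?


Pumping lemma for regular languages (standard proof):
Take p = |Q|, the number of DFA states.
Any string of length >= |Q| passes through |Q|+1 states while reading its first |Q| symbols,
so by pigeonhole some state repeats, giving the loop that can be pumped.
Here |Q| = 5
Therefore the proof uses p = 5

5


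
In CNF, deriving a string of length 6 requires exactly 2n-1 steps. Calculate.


Chomsky Normal Form derivation:
String length n = 6
Each step either:
  - Splits a nonterminal into two (n-1 such steps)
  - Converts a nonterminal to terminal (n such steps)
Total = (n-1) + n = 2n - 1
= 2(6) - 1
= 12 - 1
= 11

11


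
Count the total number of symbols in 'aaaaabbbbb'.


String: 'aaaaabbbbb'
Counting characters:
  'a' appears 5 time(s)
  'b' appears 5 time(s)
Total length = 5 + 5 = 10

10


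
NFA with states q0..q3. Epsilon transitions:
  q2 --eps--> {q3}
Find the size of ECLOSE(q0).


Starting from q0
Initialize closure = {q0}
q0 has no outgoing epsilon transitions -> nothing to add
Final closure: {q0}
Size = 1

1


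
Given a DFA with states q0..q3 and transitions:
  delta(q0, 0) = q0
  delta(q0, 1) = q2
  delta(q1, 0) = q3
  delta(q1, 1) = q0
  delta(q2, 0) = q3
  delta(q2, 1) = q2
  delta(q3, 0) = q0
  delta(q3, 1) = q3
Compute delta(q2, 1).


Looking up transition function:
delta(q2, 1) in the table
Row: q2, Column: 1
Result: q2

q2


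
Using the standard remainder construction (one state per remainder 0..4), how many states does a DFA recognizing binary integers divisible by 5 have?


Divisibility by 5 is tracked via the remainder mod 5: 0, 1, ..., 4
The construction assigns one state to each remainder
Number of remainders = 5

5


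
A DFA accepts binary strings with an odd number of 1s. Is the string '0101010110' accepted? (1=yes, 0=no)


DFA has 2 states: q_even (start, accept=no) and q_odd
Processing string '0101010110' character by character:
  Position 0: read '0', 1-count=0 -> q_even (no change)
  Position 1: read '1', 1-count=1 -> q_odd
  Position 2: read '0', 1-count=1 -> q_odd (no change)
  Position 3: read '1', 1-count=2 -> q_even
  Position 4: read '0', 1-count=2 -> q_even (no change)
  Position 5: read '1', 1-count=3 -> q_odd
  Position 6: read '0', 1-count=3 -> q_odd (no change)
  Position 7: read '1', 1-count=4 -> q_even
  Position 8: read '1', 1-count=5 -> q_odd
  Position 9: read '0', 1-count=5 -> q_odd (no change)
Final state: q_odd, total 1s = 5 (odd); the DFA requires an odd count -> accept

1


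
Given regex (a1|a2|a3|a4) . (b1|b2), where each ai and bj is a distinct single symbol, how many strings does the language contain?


First group: 4 alternatives
Second group: 2 alternatives
Concatenation: each choice from group 1 pairs with each from group 2
Total = 4 x 2 = 8

8


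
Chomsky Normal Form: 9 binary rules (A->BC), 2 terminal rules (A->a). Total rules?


CNF allows two rule forms:
  A -> BC (binary): 9 rules
  A -> a (terminal): 2 rules
Total = 9 + 2 = 11

11


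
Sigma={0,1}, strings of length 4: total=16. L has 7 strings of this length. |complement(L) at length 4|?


Alphabet: {0,1}
String length: 4
Total strings of length 4 = 2^4 = 16
Strings in L = 7
Complement = total - |L|
= 16 - 7
= 9

9


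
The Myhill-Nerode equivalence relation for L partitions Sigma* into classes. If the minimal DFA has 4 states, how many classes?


Myhill-Nerode theorem:
Number of equivalence classes = number of states in minimal DFA
Minimal DFA states = 4
Therefore equivalence classes = 4

4


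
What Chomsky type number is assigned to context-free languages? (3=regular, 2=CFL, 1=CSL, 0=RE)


Chomsky hierarchy levels:
  Type 3: Regular (DFA/NFA/regex)
  Type 2: Context-free (PDA)
  Type 1: Context-sensitive
  Type 0: Recursively enumerable (TM)
'context-free' corresponds to Type 2

2


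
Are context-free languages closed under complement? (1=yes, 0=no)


CFL closure properties:
  Closed under: union, concatenation, Kleene star
  NOT closed under: intersection, complement
Operation 'complement' is in not-closed list -> No (not closed)

0


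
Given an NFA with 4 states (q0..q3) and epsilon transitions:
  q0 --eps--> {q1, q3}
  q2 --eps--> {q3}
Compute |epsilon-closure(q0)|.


Starting from q0
Initialize closure = {q0}
Follow epsilon from q0 -> add q1
Follow epsilon from q0 -> add q3
Final closure: {q0, q1, q3}
Size = 3

3


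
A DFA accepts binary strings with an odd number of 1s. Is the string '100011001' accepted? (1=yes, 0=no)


DFA has 2 states: q_even (start, accept=no) and q_odd
Processing string '100011001' character by character:
  Position 0: read '1', 1-count=1 -> q_odd
  Position 1: read '0', 1-count=1 -> q_odd (no change)
  Position 2: read '0', 1-count=1 -> q_odd (no change)
  Position 3: read '0', 1-count=1 -> q_odd (no change)
  Position 4: read '1', 1-count=2 -> q_even
  Position 5: read '1', 1-count=3 -> q_odd
  Position 6: read '0', 1-count=3 -> q_odd (no change)
  Position 7: read '0', 1-count=3 -> q_odd (no change)
  Position 8: read '1', 1-count=4 -> q_even
Final state: q_even, total 1s = 4 (even); the DFA requires an odd count -> reject

0


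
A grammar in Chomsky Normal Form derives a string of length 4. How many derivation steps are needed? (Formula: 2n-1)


Chomsky Normal Form derivation:
String length n = 4
Each step either:
  - Splits a nonterminal into two (n-1 such steps)
  - Converts a nonterminal to terminal (n such steps)
Total = (n-1) + n = 2n - 1
= 2(4) - 1
= 8 - 1
= 7

7


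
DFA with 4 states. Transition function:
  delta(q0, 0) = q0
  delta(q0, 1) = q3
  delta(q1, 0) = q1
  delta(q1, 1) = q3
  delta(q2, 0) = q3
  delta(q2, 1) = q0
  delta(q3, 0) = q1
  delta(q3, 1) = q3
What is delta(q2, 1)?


Looking up transition function:
delta(q2, 1) in the table
Row: q2, Column: 1
Result: q0

q0


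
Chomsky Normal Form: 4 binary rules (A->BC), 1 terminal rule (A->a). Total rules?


CNF allows two rule forms:
  A -> BC (binary): 4 rules
  A -> a (terminal): 1 rule
Total = 4 + 1 = 5

5


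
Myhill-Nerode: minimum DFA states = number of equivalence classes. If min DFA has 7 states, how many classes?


Myhill-Nerode theorem:
Number of equivalence classes = number of states in minimal DFA
Minimal DFA states = 7
Therefore equivalence classes = 7

7


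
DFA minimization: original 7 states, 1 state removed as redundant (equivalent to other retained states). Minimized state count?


Original DFA: 7 states
Redundant states removed: 1
Minimized states = original - removed
= 7 - 1
= 6

6


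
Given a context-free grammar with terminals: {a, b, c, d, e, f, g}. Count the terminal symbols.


Terminal symbols: a, b, c, d, e, f, g
Counting each: a (#1), b (#2), c (#3), d (#4), e (#5), f (#6), g (#7)
Total = 7

7


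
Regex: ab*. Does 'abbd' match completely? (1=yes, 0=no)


Pattern: ab*
String: 'abbd'
Pattern requires: exactly one 'a' followed by zero or more 'b's
First char is 'a' -> OK
Rest 'bbd': all b's? No
Result: 0

0


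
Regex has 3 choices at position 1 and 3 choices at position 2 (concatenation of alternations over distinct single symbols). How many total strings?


First group: 3 alternatives
Second group: 3 alternatives
Concatenation: each choice from group 1 pairs with each from group 2
Total = 3 x 3 = 9

9


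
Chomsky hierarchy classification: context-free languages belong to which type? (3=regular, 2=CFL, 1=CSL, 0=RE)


Chomsky hierarchy levels:
  Type 3: Regular (DFA/NFA/regex)
  Type 2: Context-free (PDA)
  Type 1: Context-sensitive
  Type 0: Recursively enumerable (TM)
'context-free' corresponds to Type 2

2


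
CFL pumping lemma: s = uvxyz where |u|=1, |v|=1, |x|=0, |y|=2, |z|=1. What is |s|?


|s| = |u| + |v| + |x| + |y| + |z|
= 1 + 1 + 0 + 2 + 1
= 2 + 0 + 3
= 2 + 3
= 5

5


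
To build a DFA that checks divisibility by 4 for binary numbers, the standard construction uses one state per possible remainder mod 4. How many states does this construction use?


Divisibility by 4 is tracked via the remainder mod 4: 0, 1, ..., 3
The construction assigns one state to each remainder
Number of remainders = 4

4


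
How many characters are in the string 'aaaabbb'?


String: 'aaaabbb'
Counting characters:
  'a' appears 4 time(s)
  'b' appears 3 time(s)
Total length = 4 + 3 = 7

7


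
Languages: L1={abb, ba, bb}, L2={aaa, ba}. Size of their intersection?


L1 = {abb, ba, bb}
L2 = {aaa, ba}
Checking each string in L1 against L2:
  'abb': in L2? No
  'ba': in L2? Yes
  'bb': in L2? No
Intersection = {ba}
|L1 ∩ L2| = 1

1


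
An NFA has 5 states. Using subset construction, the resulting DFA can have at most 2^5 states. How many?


NFA has 5 states
Subset construction: each DFA state = subset of NFA states
Maximum subsets = 2^5
2^5 = 32

32


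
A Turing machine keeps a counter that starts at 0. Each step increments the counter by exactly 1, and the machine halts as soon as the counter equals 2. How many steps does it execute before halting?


Counter starts at 0. Counting sequence:
  Step 1: counter = 1
  Step 2: counter = 2
Counter reached 2 -> halt
Total steps = 2

2


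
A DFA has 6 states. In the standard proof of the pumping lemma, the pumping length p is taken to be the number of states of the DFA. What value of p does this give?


Pumping lemma for regular languages (standard proof):
Take p = |Q|, the number of DFA states.
Any string of length >= |Q| passes through |Q|+1 states while reading its first |Q| symbols,
so by pigeonhole some state repeats, giving the loop that can be pumped.
Here |Q| = 6
Therefore the proof uses p = 6

6


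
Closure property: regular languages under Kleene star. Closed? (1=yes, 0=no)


Regular languages are closed under:
- Union (DFA product construction)
- Intersection (DFA product construction)
- Complement (swap accept/reject states)
- Concatenation (NFA construction)
- Kleene star (NFA construction)
Kleene star is in this list
Therefore: closed

1


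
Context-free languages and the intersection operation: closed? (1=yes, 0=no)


CFL closure properties:
  Closed under: union, concatenation, Kleene star
  NOT closed under: intersection, complement
Operation 'intersection' is in not-closed list -> No (not closed)

0


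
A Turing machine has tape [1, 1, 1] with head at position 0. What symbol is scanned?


Tape: [1, 1, 1]
Positions: 0 1 2
Values:    1 1 1
Head at position 0
tape[0] = 1

1


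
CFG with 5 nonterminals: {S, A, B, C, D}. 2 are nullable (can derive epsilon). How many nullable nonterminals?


Nonterminals: {S, A, B, C, D}
A nonterminal is nullable if it can derive epsilon
Counting nullable nonterminals: 2
Total nullable = 2

2


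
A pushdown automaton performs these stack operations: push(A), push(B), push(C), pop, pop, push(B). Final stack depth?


Tracing stack operations:
  push(A) -> stack = [A], depth=1
  push(B) -> stack = [A,B], depth=2
  push(C) -> stack = [A,B,C], depth=3
  pop -> removed C, stack = [A,B], depth=2
  pop -> removed B, stack = [A], depth=1
  push(B) -> stack = [A,B], depth=2
Final depth = 2

2


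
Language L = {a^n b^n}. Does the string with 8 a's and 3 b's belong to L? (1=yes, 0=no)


Language requires equal numbers of a's and b's
PDA pushes for each 'a', pops for each 'b'
Number of a's = 8
Number of b's = 3
8 != 3 -> Reject

0


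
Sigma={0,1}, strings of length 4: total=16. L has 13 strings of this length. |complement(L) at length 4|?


Alphabet: {0,1}
String length: 4
Total strings of length 4 = 2^4 = 16
Strings in L = 13
Complement = total - |L|
= 16 - 13
= 3

3


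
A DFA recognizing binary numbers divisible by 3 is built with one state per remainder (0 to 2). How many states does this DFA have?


Divisibility by 3 is tracked via the remainder mod 3: 0, 1, ..., 2
The construction assigns one state to each remainder
Number of remainders = 3

3


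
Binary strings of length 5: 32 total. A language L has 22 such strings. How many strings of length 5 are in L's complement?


Alphabet: {0,1}
String length: 5
Total strings of length 5 = 2^5 = 32
Strings in L = 22
Complement = total - |L|
= 32 - 22
= 10

10


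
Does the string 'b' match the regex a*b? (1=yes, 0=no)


Pattern: a*b
String: 'b'
Pattern requires: zero or more 'a's followed by exactly one 'b'
Found 0 leading 'a's
Remaining: 'b'
Remaining is exactly 'b' -> match
Result: 1

1


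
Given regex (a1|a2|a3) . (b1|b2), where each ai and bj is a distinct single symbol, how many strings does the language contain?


First group: 3 alternatives
Second group: 2 alternatives
Concatenation: each choice from group 1 pairs with each from group 2
Total = 3 x 2 = 6

6


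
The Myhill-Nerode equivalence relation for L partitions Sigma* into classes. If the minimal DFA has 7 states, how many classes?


Myhill-Nerode theorem:
Number of equivalence classes = number of states in minimal DFA
Minimal DFA states = 7
Therefore equivalence classes = 7

7


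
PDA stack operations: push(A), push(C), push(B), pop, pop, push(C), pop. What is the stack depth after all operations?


Tracing stack operations:
  push(A) -> stack = [A], depth=1
  push(C) -> stack = [A,C], depth=2
  push(B) -> stack = [A,C,B], depth=3
  pop -> removed B, stack = [A,C], depth=2
  pop -> removed C, stack = [A], depth=1
  push(C) -> stack = [A,C], depth=2
  pop -> removed C, stack = [A], depth=1
Final depth = 1

1


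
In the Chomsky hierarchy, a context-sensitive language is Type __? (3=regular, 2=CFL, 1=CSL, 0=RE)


Chomsky hierarchy levels:
  Type 3: Regular (DFA/NFA/regex)
  Type 2: Context-free (PDA)
  Type 1: Context-sensitive
  Type 0: Recursively enumerable (TM)
'context-sensitive' corresponds to Type 1

1


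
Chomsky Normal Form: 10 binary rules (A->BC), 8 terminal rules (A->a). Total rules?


CNF allows two rule forms:
  A -> BC (binary): 10 rules
  A -> a (terminal): 8 rules
Total = 10 + 8 = 18

18


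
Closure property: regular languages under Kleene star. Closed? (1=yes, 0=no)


Regular languages are closed under:
- Union (DFA product construction)
- Intersection (DFA product construction)
- Complement (swap accept/reject states)
- Concatenation (NFA construction)
- Kleene star (NFA construction)
Kleene star is in this list
Therefore: closed

1


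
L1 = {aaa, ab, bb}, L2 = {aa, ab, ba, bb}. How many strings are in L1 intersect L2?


L1 = {aaa, ab, bb}
L2 = {aa, ab, ba, bb}
Checking each string in L1 against L2:
  'aaa': in L2? No
  'ab': in L2? Yes
  'bb': in L2? Yes
Intersection = {ab, bb}
|L1 ∩ L2| = 2

2


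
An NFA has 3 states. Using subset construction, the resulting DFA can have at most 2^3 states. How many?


NFA has 3 states
Subset construction: each DFA state = subset of NFA states
Maximum subsets = 2^3
2^3 = 8

8


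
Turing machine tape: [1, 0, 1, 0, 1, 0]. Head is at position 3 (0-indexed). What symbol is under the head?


Tape: [1, 0, 1, 0, 1, 0]
Positions: 0 1 2 3 4 5
Values:    1 0 1 0 1 0
Head at position 3
tape[3] = 0

0


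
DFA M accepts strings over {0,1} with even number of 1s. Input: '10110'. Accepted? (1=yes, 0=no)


DFA has 2 states: q_even (start, accept=yes) and q_odd
Processing string '10110' character by character:
  Position 0: read '1', 1-count=1 -> q_odd
  Position 1: read '0', 1-count=1 -> q_odd (no change)
  Position 2: read '1', 1-count=2 -> q_even
  Position 3: read '1', 1-count=3 -> q_odd
  Position 4: read '0', 1-count=3 -> q_odd (no change)
Final state: q_odd, total 1s = 3 (odd); the DFA requires an even count -> reject

0


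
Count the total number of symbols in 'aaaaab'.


String: 'aaaaab'
Counting characters:
  'a' appears 5 time(s)
  'b' appears 1 time(s)
Total length = 5 + 1 = 6

6


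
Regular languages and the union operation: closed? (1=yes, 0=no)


Regular languages are closed under all standard operations:
- Union: Yes (product construction)
- Intersection: Yes (product construction)
- Complement: Yes (swap accept/reject)
- Concatenation: Yes (NFA construction)
Operation: union -> Closed

1


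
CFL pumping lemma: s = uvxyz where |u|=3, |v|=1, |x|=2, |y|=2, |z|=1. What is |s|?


|s| = |u| + |v| + |x| + |y| + |z|
= 3 + 1 + 2 + 2 + 1
= 4 + 2 + 3
= 6 + 3
= 9

9


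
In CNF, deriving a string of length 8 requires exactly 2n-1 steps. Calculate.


Chomsky Normal Form derivation:
String length n = 8
Each step either:
  - Splits a nonterminal into two (n-1 such steps)
  - Converts a nonterminal to terminal (n such steps)
Total = (n-1) + n = 2n - 1
= 2(8) - 1
= 16 - 1
= 15

15


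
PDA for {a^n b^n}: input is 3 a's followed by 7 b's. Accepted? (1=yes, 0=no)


Language requires equal numbers of a's and b's
PDA pushes for each 'a', pops for each 'b'
Number of a's = 3
Number of b's = 7
3 != 7 -> Reject

0


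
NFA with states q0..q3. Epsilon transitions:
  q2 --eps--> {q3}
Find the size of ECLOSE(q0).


Starting from q0
Initialize closure = {q0}
q0 has no outgoing epsilon transitions -> nothing to add
Final closure: {q0}
Size = 1

1


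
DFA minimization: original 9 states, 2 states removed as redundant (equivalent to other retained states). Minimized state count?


Original DFA: 9 states
Redundant states removed: 2
Minimized states = original - removed
= 9 - 2
= 7

7


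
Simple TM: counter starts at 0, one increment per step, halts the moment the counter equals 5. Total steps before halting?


Counter starts at 0. Counting sequence:
  Step 1: counter = 1
  Step 2: counter = 2
  Step 3: counter = 3
  Step 4: counter = 4
  Step 5: counter = 5
Counter reached 5 -> halt
Total steps = 5

5


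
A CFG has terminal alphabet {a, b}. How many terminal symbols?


Terminal symbols: a, b
Counting each: a (#1), b (#2)
Total = 2

2


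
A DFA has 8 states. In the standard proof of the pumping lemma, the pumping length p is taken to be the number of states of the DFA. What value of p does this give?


Pumping lemma for regular languages (standard proof):
Take p = |Q|, the number of DFA states.
Any string of length >= |Q| passes through |Q|+1 states while reading its first |Q| symbols,
so by pigeonhole some state repeats, giving the loop that can be pumped.
Here |Q| = 8
Therefore the proof uses p = 8

8


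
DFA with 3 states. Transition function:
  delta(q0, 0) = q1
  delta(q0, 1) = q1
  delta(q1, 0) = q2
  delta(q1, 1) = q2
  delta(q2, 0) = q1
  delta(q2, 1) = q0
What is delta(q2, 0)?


Looking up transition function:
delta(q2, 0) in the table
Row: q2, Column: 0
Result: q1

q1


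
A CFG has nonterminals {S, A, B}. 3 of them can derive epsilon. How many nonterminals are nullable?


Nonterminals: {S, A, B}
A nonterminal is nullable if it can derive epsilon
Counting nullable nonterminals: 3
Total nullable = 3

3


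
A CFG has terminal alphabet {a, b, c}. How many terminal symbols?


Terminal symbols: a, b, c
Counting each: a (#1), b (#2), c (#3)
Total = 3

3


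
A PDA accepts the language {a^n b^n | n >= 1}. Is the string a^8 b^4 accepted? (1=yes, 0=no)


Language requires equal numbers of a's and b's
PDA pushes for each 'a', pops for each 'b'
Number of a's = 8
Number of b's = 4
8 != 4 -> Reject

0


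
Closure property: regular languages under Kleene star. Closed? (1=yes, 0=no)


Regular languages are closed under:
- Union (DFA product construction)
- Intersection (DFA product construction)
- Complement (swap accept/reject states)
- Concatenation (NFA construction)
- Kleene star (NFA construction)
Kleene star is in this list
Therefore: closed

1


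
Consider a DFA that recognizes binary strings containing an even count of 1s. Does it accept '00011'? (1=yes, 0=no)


DFA has 2 states: q_even (start, accept=yes) and q_odd
Processing string '00011' character by character:
  Position 0: read '0', 1-count=0 -> q_even (no change)
  Position 1: read '0', 1-count=0 -> q_even (no change)
  Position 2: read '0', 1-count=0 -> q_even (no change)
  Position 3: read '1', 1-count=1 -> q_odd
  Position 4: read '1', 1-count=2 -> q_even
Final state: q_even, total 1s = 2 (even); the DFA requires an even count -> accept

1


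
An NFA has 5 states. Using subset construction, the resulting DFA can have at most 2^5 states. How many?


NFA has 5 states
Subset construction: each DFA state = subset of NFA states
Maximum subsets = 2^5
2^5 = 32

32


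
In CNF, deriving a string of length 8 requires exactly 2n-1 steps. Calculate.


Chomsky Normal Form derivation:
String length n = 8
Each step either:
  - Splits a nonterminal into two (n-1 such steps)
  - Converts a nonterminal to terminal (n such steps)
Total = (n-1) + n = 2n - 1
= 2(8) - 1
= 16 - 1
= 15

15


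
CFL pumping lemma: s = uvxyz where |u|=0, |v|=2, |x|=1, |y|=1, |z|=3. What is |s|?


|s| = |u| + |v| + |x| + |y| + |z|
= 0 + 2 + 1 + 1 + 3
= 2 + 1 + 4
= 3 + 4
= 7

7


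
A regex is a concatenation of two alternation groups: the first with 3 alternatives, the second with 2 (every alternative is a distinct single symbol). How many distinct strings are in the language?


First group: 3 alternatives
Second group: 2 alternatives
Concatenation: each choice from group 1 pairs with each from group 2
Total = 3 x 2 = 6

6


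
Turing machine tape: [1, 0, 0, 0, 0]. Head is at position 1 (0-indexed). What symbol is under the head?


Tape: [1, 0, 0, 0, 0]
Positions: 0 1 2 3 4
Values:    1 0 0 0 0
Head at position 1
tape[1] = 0

0


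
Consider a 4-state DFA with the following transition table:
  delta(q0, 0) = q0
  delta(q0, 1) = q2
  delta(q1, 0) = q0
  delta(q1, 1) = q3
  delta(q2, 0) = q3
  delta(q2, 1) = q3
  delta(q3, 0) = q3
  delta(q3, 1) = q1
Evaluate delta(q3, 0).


Looking up transition function:
delta(q3, 0) in the table
Row: q3, Column: 0
Result: q3

q3
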